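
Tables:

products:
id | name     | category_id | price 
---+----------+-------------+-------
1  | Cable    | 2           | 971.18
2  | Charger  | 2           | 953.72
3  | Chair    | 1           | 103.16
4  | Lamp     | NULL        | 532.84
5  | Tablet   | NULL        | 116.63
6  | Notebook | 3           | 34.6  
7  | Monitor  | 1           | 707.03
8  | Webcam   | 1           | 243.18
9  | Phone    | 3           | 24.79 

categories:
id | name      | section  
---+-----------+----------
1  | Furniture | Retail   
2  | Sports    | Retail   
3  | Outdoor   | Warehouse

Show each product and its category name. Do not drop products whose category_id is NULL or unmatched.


LEFT JOIN keeps every row from products (the left table); where category_id has no match in categories, the category columns become NULL. Walk through each product:
  - product 1 (Cable): category_id=2 -> matches Sports
  - product 2 (Charger): category_id=2 -> matches Sports
  - product 3 (Chair): category_id=1 -> matches Furniture
  - product 4 (Lamp): category_id=NULL, no match -> kept with NULL
  - product 5 (Tablet): category_id=NULL, no match -> kept with NULL
  - product 6 (Notebook): category_id=3 -> matches Outdoor
  - product 7 (Monitor): category_id=1 -> matches Furniture
  - product 8 (Webcam): category_id=1 -> matches Furniture
  - product 9 (Phone): category_id=3 -> matches Outdoor
All 9 rows appear; 2 have NULL category.

SQL:
SELECT a.name, b.name AS category
FROM products a
LEFT JOIN categories b ON a.category_id = b.id

Result:
name     | category 
---------+----------
Cable    | Sports   
Charger  | Sports   
Chair    | Furniture
Lamp     | NULL     
Tablet   | NULL     
Notebook | Outdoor  
Monitor  | Furniture
Webcam   | Furniture
Phone    | Outdoor  


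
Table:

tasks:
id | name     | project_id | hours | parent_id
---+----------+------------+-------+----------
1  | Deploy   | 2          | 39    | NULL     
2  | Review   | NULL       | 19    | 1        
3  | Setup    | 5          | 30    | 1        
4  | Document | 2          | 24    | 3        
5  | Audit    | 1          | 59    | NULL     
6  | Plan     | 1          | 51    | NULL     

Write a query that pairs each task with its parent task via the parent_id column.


This is a self-join: tasks is joined to a second copy of itself, matching each row's parent_id to another row's id. Use LEFT JOIN so rows with parent_id=NULL are kept.
  - task 1 (Deploy): parent_id=NULL -> NULL
  - task 2 (Review): parent_id=1 -> Deploy
  - task 3 (Setup): parent_id=1 -> Deploy
  - task 4 (Document): parent_id=3 -> Setup
  - task 5 (Audit): parent_id=NULL -> NULL
  - task 6 (Plan): parent_id=NULL -> NULL

SQL:
SELECT a.name AS item, b.name AS parent
FROM tasks a
LEFT JOIN tasks b ON a.parent_id = b.id

Result:
item     | parent
---------+-------
Deploy   | NULL  
Review   | Deploy
Setup    | Deploy
Document | Setup 
Audit    | NULL  
Plan     | NULL  


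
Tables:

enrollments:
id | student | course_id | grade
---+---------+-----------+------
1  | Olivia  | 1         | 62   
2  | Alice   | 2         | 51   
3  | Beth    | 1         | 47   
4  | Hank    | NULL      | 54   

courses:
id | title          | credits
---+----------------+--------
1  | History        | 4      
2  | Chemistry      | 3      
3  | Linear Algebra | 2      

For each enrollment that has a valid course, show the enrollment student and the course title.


INNER JOIN keeps only enrollments rows whose course_id matches an id in courses. Walk through each enrollment:
  - enrollment 1 (Olivia): course_id=1 -> matches History
  - enrollment 2 (Alice): course_id=2 -> matches Chemistry
  - enrollment 3 (Beth): course_id=1 -> matches History
  - enrollment 4 (Hank): course_id=NULL, no match -> dropped
So 1 of 4 rows is dropped.

SQL:
SELECT a.student, b.title AS course
FROM enrollments a
INNER JOIN courses b ON a.course_id = b.id

Result:
student | course   
--------+----------
Olivia  | History  
Alice   | Chemistry
Beth    | History  


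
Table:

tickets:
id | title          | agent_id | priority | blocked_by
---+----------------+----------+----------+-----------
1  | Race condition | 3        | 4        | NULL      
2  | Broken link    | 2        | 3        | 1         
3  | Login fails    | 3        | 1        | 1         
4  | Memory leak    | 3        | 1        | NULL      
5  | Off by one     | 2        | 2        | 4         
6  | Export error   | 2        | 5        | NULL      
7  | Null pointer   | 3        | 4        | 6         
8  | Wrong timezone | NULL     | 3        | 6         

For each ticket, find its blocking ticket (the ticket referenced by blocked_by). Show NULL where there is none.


This is a self-join: tickets is joined to a second copy of itself, matching each row's blocked_by to another row's id. Use LEFT JOIN so rows with blocked_by=NULL are kept.
  - ticket 1 (Race condition): blocked_by=NULL -> NULL
  - ticket 2 (Broken link): blocked_by=1 -> Race condition
  - ticket 3 (Login fails): blocked_by=1 -> Race condition
  - ticket 4 (Memory leak): blocked_by=NULL -> NULL
  - ticket 5 (Off by one): blocked_by=4 -> Memory leak
  - ticket 6 (Export error): blocked_by=NULL -> NULL
  - ticket 7 (Null pointer): blocked_by=6 -> Export error
  - ticket 8 (Wrong timezone): blocked_by=6 -> Export error

SQL:
SELECT a.title AS item, b.title AS blocked_by
FROM tickets a
LEFT JOIN tickets b ON a.blocked_by = b.id

Result:
item           | blocked_by    
---------------+---------------
Race condition | NULL          
Broken link    | Race condition
Login fails    | Race condition
Memory leak    | NULL          
Off by one     | Memory leak   
Export error   | NULL          
Null pointer   | Export error  
Wrong timezone | Export error  


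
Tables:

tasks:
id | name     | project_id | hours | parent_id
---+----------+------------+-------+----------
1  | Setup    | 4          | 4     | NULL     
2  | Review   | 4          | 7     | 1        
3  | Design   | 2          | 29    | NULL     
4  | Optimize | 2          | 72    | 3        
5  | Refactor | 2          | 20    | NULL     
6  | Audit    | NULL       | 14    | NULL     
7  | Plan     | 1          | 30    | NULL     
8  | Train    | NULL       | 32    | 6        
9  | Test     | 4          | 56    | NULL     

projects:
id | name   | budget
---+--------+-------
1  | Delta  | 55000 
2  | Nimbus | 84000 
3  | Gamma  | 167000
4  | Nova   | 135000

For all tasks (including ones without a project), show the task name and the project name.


LEFT JOIN keeps every row from tasks (the left table); where project_id has no match in projects, the project columns become NULL. Walk through each task:
  - task 1 (Setup): project_id=4 -> matches Nova
  - task 2 (Review): project_id=4 -> matches Nova
  - task 3 (Design): project_id=2 -> matches Nimbus
  - task 4 (Optimize): project_id=2 -> matches Nimbus
  - task 5 (Refactor): project_id=2 -> matches Nimbus
  - task 6 (Audit): project_id=NULL, no match -> kept with NULL
  - task 7 (Plan): project_id=1 -> matches Delta
  - task 8 (Train): project_id=NULL, no match -> kept with NULL
  - task 9 (Test): project_id=4 -> matches Nova
All 9 rows appear; 2 have NULL project.

SQL:
SELECT a.name, b.name AS project
FROM tasks a
LEFT JOIN projects b ON a.project_id = b.id

Result:
name     | project
---------+--------
Setup    | Nova   
Review   | Nova   
Design   | Nimbus 
Optimize | Nimbus 
Refactor | Nimbus 
Audit    | NULL   
Plan     | Delta  
Train    | NULL   
Test     | Nova   


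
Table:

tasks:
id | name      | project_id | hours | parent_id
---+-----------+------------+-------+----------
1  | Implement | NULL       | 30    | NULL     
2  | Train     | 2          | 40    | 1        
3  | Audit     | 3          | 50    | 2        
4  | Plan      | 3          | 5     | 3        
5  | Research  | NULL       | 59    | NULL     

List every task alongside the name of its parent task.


This is a self-join: tasks is joined to a second copy of itself, matching each row's parent_id to another row's id. Use LEFT JOIN so rows with parent_id=NULL are kept.
  - task 1 (Implement): parent_id=NULL -> NULL
  - task 2 (Train): parent_id=1 -> Implement
  - task 3 (Audit): parent_id=2 -> Train
  - task 4 (Plan): parent_id=3 -> Audit
  - task 5 (Research): parent_id=NULL -> NULL

SQL:
SELECT a.name AS item, b.name AS parent
FROM tasks a
LEFT JOIN tasks b ON a.parent_id = b.id

Result:
item      | parent   
----------+----------
Implement | NULL     
Train     | Implement
Audit     | Train    
Plan      | Audit    
Research  | NULL     


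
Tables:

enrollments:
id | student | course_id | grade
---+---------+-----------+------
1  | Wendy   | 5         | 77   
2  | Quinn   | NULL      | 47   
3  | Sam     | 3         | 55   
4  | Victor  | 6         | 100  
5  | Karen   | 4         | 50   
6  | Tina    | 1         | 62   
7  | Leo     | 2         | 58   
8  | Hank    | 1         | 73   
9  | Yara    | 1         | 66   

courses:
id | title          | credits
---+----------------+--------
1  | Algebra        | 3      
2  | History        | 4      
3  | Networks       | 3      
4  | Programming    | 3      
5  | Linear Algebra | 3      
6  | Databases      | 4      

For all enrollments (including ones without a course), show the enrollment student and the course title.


LEFT JOIN keeps every row from enrollments (the left table); where course_id has no match in courses, the course columns become NULL. Walk through each enrollment:
  - enrollment 1 (Wendy): course_id=5 -> matches Linear Algebra
  - enrollment 2 (Quinn): course_id=NULL, no match -> kept with NULL
  - enrollment 3 (Sam): course_id=3 -> matches Networks
  - enrollment 4 (Victor): course_id=6 -> matches Databases
  - enrollment 5 (Karen): course_id=4 -> matches Programming
  - enrollment 6 (Tina): course_id=1 -> matches Algebra
  - enrollment 7 (Leo): course_id=2 -> matches History
  - enrollment 8 (Hank): course_id=1 -> matches Algebra
  - enrollment 9 (Yara): course_id=1 -> matches Algebra
All 9 rows appear; 1 has NULL course.

SQL:
SELECT a.student, b.title AS course
FROM enrollments a
LEFT JOIN courses b ON a.course_id = b.id

Result:
student | course        
--------+---------------
Wendy   | Linear Algebra
Quinn   | NULL          
Sam     | Networks      
Victor  | Databases     
Karen   | Programming   
Tina    | Algebra       
Leo     | History       
Hank    | Algebra       
Yara    | Algebra       


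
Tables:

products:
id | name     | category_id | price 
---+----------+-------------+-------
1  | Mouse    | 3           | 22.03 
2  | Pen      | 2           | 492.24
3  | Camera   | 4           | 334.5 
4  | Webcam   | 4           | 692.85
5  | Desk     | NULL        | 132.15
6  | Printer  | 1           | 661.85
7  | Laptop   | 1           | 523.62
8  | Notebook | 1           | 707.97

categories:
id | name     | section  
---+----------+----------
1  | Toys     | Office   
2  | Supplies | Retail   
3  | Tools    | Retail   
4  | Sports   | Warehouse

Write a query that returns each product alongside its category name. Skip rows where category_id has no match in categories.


INNER JOIN keeps only products rows whose category_id matches an id in categories. Walk through each product:
  - product 1 (Mouse): category_id=3 -> matches Tools
  - product 2 (Pen): category_id=2 -> matches Supplies
  - product 3 (Camera): category_id=4 -> matches Sports
  - product 4 (Webcam): category_id=4 -> matches Sports
  - product 5 (Desk): category_id=NULL, no match -> dropped
  - product 6 (Printer): category_id=1 -> matches Toys
  - product 7 (Laptop): category_id=1 -> matches Toys
  - product 8 (Notebook): category_id=1 -> matches Toys
So 1 of 8 rows is dropped.

SQL:
SELECT a.name, b.name AS category
FROM products a
INNER JOIN categories b ON a.category_id = b.id

Result:
name     | category
---------+---------
Mouse    | Tools   
Pen      | Supplies
Camera   | Sports  
Webcam   | Sports  
Printer  | Toys    
Laptop   | Toys    
Notebook | Toys    


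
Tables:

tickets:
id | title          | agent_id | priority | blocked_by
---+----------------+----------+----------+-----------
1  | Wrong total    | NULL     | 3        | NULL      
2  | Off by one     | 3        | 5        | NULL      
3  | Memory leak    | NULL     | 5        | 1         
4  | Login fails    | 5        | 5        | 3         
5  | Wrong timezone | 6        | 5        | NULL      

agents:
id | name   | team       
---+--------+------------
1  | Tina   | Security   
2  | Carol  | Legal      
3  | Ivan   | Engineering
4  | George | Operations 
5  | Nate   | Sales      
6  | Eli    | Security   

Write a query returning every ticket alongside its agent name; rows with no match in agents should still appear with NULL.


LEFT JOIN keeps every row from tickets (the left table); where agent_id has no match in agents, the agent columns become NULL. Walk through each ticket:
  - ticket 1 (Wrong total): agent_id=NULL, no match -> kept with NULL
  - ticket 2 (Off by one): agent_id=3 -> matches Ivan
  - ticket 3 (Memory leak): agent_id=NULL, no match -> kept with NULL
  - ticket 4 (Login fails): agent_id=5 -> matches Nate
  - ticket 5 (Wrong timezone): agent_id=6 -> matches Eli
All 5 rows appear; 2 have NULL agent.

SQL:
SELECT a.title, b.name AS agent
FROM tickets a
LEFT JOIN agents b ON a.agent_id = b.id

Result:
title          | agent
---------------+------
Wrong total    | NULL 
Off by one     | Ivan 
Memory leak    | NULL 
Login fails    | Nate 
Wrong timezone | Eli  


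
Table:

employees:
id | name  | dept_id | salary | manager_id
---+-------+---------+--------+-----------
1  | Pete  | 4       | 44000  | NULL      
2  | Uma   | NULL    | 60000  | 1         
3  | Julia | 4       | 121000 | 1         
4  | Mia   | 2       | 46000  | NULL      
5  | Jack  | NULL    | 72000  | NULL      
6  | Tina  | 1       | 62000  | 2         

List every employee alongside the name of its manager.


This is a self-join: employees is joined to a second copy of itself, matching each row's manager_id to another row's id. Use LEFT JOIN so rows with manager_id=NULL are kept.
  - employee 1 (Pete): manager_id=NULL -> NULL
  - employee 2 (Uma): manager_id=1 -> Pete
  - employee 3 (Julia): manager_id=1 -> Pete
  - employee 4 (Mia): manager_id=NULL -> NULL
  - employee 5 (Jack): manager_id=NULL -> NULL
  - employee 6 (Tina): manager_id=2 -> Uma

SQL:
SELECT a.name AS item, b.name AS manager
FROM employees a
LEFT JOIN employees b ON a.manager_id = b.id

Result:
item  | manager
------+--------
Pete  | NULL   
Uma   | Pete   
Julia | Pete   
Mia   | NULL   
Jack  | NULL   
Tina  | Uma    


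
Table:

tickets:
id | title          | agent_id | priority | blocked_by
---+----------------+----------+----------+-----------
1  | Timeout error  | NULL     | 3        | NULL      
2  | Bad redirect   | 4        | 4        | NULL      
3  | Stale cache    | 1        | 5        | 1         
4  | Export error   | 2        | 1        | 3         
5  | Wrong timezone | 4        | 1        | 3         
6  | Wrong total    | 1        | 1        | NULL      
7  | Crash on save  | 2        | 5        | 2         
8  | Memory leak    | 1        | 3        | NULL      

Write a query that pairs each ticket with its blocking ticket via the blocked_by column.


This is a self-join: tickets is joined to a second copy of itself, matching each row's blocked_by to another row's id. Use LEFT JOIN so rows with blocked_by=NULL are kept.
  - ticket 1 (Timeout error): blocked_by=NULL -> NULL
  - ticket 2 (Bad redirect): blocked_by=NULL -> NULL
  - ticket 3 (Stale cache): blocked_by=1 -> Timeout error
  - ticket 4 (Export error): blocked_by=3 -> Stale cache
  - ticket 5 (Wrong timezone): blocked_by=3 -> Stale cache
  - ticket 6 (Wrong total): blocked_by=NULL -> NULL
  - ticket 7 (Crash on save): blocked_by=2 -> Bad redirect
  - ticket 8 (Memory leak): blocked_by=NULL -> NULL

SQL:
SELECT a.title AS item, b.title AS blocked_by
FROM tickets a
LEFT JOIN tickets b ON a.blocked_by = b.id

Result:
item           | blocked_by   
---------------+--------------
Timeout error  | NULL         
Bad redirect   | NULL         
Stale cache    | Timeout error
Export error   | Stale cache  
Wrong timezone | Stale cache  
Wrong total    | NULL         
Crash on save  | Bad redirect 
Memory leak    | NULL         


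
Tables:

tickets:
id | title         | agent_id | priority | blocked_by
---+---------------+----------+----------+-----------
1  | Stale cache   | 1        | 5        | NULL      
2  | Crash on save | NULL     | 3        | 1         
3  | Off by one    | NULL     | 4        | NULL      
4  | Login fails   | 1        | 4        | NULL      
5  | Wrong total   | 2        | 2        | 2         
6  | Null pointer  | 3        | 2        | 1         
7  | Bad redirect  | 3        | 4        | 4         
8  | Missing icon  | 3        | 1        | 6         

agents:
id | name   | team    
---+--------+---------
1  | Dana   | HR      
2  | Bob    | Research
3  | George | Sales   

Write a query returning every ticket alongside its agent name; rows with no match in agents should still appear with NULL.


LEFT JOIN keeps every row from tickets (the left table); where agent_id has no match in agents, the agent columns become NULL. Walk through each ticket:
  - ticket 1 (Stale cache): agent_id=1 -> matches Dana
  - ticket 2 (Crash on save): agent_id=NULL, no match -> kept with NULL
  - ticket 3 (Off by one): agent_id=NULL, no match -> kept with NULL
  - ticket 4 (Login fails): agent_id=1 -> matches Dana
  - ticket 5 (Wrong total): agent_id=2 -> matches Bob
  - ticket 6 (Null pointer): agent_id=3 -> matches George
  - ticket 7 (Bad redirect): agent_id=3 -> matches George
  - ticket 8 (Missing icon): agent_id=3 -> matches George
All 8 rows appear; 2 have NULL agent.

SQL:
SELECT a.title, b.name AS agent
FROM tickets a
LEFT JOIN agents b ON a.agent_id = b.id

Result:
title         | agent 
--------------+-------
Stale cache   | Dana  
Crash on save | NULL  
Off by one    | NULL  
Login fails   | Dana  
Wrong total   | Bob   
Null pointer  | George
Bad redirect  | George
Missing icon  | George


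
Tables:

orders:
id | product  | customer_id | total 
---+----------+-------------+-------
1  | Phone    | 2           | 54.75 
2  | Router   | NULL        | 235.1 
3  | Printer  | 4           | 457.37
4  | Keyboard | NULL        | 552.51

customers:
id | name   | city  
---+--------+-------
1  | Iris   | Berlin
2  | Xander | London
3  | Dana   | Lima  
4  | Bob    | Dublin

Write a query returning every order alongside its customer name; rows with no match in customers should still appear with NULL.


LEFT JOIN keeps every row from orders (the left table); where customer_id has no match in customers, the customer columns become NULL. Walk through each order:
  - order 1 (Phone): customer_id=2 -> matches Xander
  - order 2 (Router): customer_id=NULL, no match -> kept with NULL
  - order 3 (Printer): customer_id=4 -> matches Bob
  - order 4 (Keyboard): customer_id=NULL, no match -> kept with NULL
All 4 rows appear; 2 have NULL customer.

SQL:
SELECT a.product, b.name AS customer
FROM orders a
LEFT JOIN customers b ON a.customer_id = b.id

Result:
product  | customer
---------+---------
Phone    | Xander  
Router   | NULL    
Printer  | Bob     
Keyboard | NULL    


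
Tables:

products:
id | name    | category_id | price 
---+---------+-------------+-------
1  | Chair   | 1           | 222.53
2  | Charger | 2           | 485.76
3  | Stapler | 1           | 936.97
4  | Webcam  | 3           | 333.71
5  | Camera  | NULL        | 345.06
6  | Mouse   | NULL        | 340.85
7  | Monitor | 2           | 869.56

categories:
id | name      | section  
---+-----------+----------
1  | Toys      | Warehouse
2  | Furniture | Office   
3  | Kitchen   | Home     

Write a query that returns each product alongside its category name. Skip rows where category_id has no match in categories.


INNER JOIN keeps only products rows whose category_id matches an id in categories. Walk through each product:
  - product 1 (Chair): category_id=1 -> matches Toys
  - product 2 (Charger): category_id=2 -> matches Furniture
  - product 3 (Stapler): category_id=1 -> matches Toys
  - product 4 (Webcam): category_id=3 -> matches Kitchen
  - product 5 (Camera): category_id=NULL, no match -> dropped
  - product 6 (Mouse): category_id=NULL, no match -> dropped
  - product 7 (Monitor): category_id=2 -> matches Furniture
So 2 of 7 rows are dropped.

SQL:
SELECT a.name, b.name AS category
FROM products a
INNER JOIN categories b ON a.category_id = b.id

Result:
name    | category 
--------+----------
Chair   | Toys     
Charger | Furniture
Stapler | Toys     
Webcam  | Kitchen  
Monitor | Furniture


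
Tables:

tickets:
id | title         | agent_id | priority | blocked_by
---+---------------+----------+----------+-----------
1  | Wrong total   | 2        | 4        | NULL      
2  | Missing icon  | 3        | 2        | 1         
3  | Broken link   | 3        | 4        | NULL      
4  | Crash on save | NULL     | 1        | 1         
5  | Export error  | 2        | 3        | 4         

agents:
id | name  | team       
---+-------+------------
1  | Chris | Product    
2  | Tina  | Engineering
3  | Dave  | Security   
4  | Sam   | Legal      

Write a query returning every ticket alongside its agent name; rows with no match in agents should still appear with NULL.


LEFT JOIN keeps every row from tickets (the left table); where agent_id has no match in agents, the agent columns become NULL. Walk through each ticket:
  - ticket 1 (Wrong total): agent_id=2 -> matches Tina
  - ticket 2 (Missing icon): agent_id=3 -> matches Dave
  - ticket 3 (Broken link): agent_id=3 -> matches Dave
  - ticket 4 (Crash on save): agent_id=NULL, no match -> kept with NULL
  - ticket 5 (Export error): agent_id=2 -> matches Tina
All 5 rows appear; 1 has NULL agent.

SQL:
SELECT a.title, b.name AS agent
FROM tickets a
LEFT JOIN agents b ON a.agent_id = b.id

Result:
title         | agent
--------------+------
Wrong total   | Tina 
Missing icon  | Dave 
Broken link   | Dave 
Crash on save | NULL 
Export error  | Tina 


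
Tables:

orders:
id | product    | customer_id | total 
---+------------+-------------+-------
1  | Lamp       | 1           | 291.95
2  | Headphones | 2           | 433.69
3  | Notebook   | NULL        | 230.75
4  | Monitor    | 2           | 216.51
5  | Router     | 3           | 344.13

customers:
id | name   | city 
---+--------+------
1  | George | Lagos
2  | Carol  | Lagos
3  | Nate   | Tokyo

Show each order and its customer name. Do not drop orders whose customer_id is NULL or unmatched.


LEFT JOIN keeps every row from orders (the left table); where customer_id has no match in customers, the customer columns become NULL. Walk through each order:
  - order 1 (Lamp): customer_id=1 -> matches George
  - order 2 (Headphones): customer_id=2 -> matches Carol
  - order 3 (Notebook): customer_id=NULL, no match -> kept with NULL
  - order 4 (Monitor): customer_id=2 -> matches Carol
  - order 5 (Router): customer_id=3 -> matches Nate
All 5 rows appear; 1 has NULL customer.

SQL:
SELECT a.product, b.name AS customer
FROM orders a
LEFT JOIN customers b ON a.customer_id = b.id

Result:
product    | customer
-----------+---------
Lamp       | George  
Headphones | Carol   
Notebook   | NULL    
Monitor    | Carol   
Router     | Nate    


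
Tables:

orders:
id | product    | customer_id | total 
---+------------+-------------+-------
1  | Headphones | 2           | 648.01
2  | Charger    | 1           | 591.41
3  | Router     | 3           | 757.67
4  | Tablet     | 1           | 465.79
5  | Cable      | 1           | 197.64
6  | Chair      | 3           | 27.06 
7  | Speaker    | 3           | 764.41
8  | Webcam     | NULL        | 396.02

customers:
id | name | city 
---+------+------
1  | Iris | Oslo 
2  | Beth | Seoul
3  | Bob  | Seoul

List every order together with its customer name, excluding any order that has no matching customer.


INNER JOIN keeps only orders rows whose customer_id matches an id in customers. Walk through each order:
  - order 1 (Headphones): customer_id=2 -> matches Beth
  - order 2 (Charger): customer_id=1 -> matches Iris
  - order 3 (Router): customer_id=3 -> matches Bob
  - order 4 (Tablet): customer_id=1 -> matches Iris
  - order 5 (Cable): customer_id=1 -> matches Iris
  - order 6 (Chair): customer_id=3 -> matches Bob
  - order 7 (Speaker): customer_id=3 -> matches Bob
  - order 8 (Webcam): customer_id=NULL, no match -> dropped
So 1 of 8 rows is dropped.

SQL:
SELECT a.product, b.name AS customer
FROM orders a
INNER JOIN customers b ON a.customer_id = b.id

Result:
product    | customer
-----------+---------
Headphones | Beth    
Charger    | Iris    
Router     | Bob     
Tablet     | Iris    
Cable      | Iris    
Chair      | Bob     
Speaker    | Bob     


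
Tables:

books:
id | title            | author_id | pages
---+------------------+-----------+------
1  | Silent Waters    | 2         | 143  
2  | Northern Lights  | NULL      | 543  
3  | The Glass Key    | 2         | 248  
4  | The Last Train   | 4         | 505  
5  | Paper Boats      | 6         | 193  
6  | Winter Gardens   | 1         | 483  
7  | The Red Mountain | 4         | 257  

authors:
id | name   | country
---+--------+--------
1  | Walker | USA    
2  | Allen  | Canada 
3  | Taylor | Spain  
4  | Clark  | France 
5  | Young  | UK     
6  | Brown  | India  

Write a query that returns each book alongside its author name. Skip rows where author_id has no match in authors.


INNER JOIN keeps only books rows whose author_id matches an id in authors. Walk through each book:
  - book 1 (Silent Waters): author_id=2 -> matches Allen
  - book 2 (Northern Lights): author_id=NULL, no match -> dropped
  - book 3 (The Glass Key): author_id=2 -> matches Allen
  - book 4 (The Last Train): author_id=4 -> matches Clark
  - book 5 (Paper Boats): author_id=6 -> matches Brown
  - book 6 (Winter Gardens): author_id=1 -> matches Walker
  - book 7 (The Red Mountain): author_id=4 -> matches Clark
So 1 of 7 rows is dropped.

SQL:
SELECT a.title, b.name AS author
FROM books a
INNER JOIN authors b ON a.author_id = b.id

Result:
title            | author
-----------------+-------
Silent Waters    | Allen 
The Glass Key    | Allen 
The Last Train   | Clark 
Paper Boats      | Brown 
Winter Gardens   | Walker
The Red Mountain | Clark 


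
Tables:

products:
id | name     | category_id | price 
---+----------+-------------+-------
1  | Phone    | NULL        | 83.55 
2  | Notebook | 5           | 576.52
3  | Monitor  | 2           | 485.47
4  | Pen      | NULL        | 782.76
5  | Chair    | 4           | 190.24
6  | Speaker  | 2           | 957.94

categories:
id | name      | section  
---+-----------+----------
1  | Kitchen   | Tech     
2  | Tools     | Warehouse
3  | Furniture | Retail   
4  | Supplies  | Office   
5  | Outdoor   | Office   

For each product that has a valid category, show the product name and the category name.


INNER JOIN keeps only products rows whose category_id matches an id in categories. Walk through each product:
  - product 1 (Phone): category_id=NULL, no match -> dropped
  - product 2 (Notebook): category_id=5 -> matches Outdoor
  - product 3 (Monitor): category_id=2 -> matches Tools
  - product 4 (Pen): category_id=NULL, no match -> dropped
  - product 5 (Chair): category_id=4 -> matches Supplies
  - product 6 (Speaker): category_id=2 -> matches Tools
So 2 of 6 rows are dropped.

SQL:
SELECT a.name, b.name AS category
FROM products a
INNER JOIN categories b ON a.category_id = b.id

Result:
name     | category
---------+---------
Notebook | Outdoor 
Monitor  | Tools   
Chair    | Supplies
Speaker  | Tools   


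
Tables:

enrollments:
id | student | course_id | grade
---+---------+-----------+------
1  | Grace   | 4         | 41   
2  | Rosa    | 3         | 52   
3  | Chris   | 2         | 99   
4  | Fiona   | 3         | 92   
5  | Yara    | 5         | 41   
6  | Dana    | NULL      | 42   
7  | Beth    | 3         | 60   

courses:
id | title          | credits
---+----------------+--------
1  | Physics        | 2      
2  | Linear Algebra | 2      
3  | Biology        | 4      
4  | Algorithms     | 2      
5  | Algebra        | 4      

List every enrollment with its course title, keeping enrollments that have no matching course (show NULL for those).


LEFT JOIN keeps every row from enrollments (the left table); where course_id has no match in courses, the course columns become NULL. Walk through each enrollment:
  - enrollment 1 (Grace): course_id=4 -> matches Algorithms
  - enrollment 2 (Rosa): course_id=3 -> matches Biology
  - enrollment 3 (Chris): course_id=2 -> matches Linear Algebra
  - enrollment 4 (Fiona): course_id=3 -> matches Biology
  - enrollment 5 (Yara): course_id=5 -> matches Algebra
  - enrollment 6 (Dana): course_id=NULL, no match -> kept with NULL
  - enrollment 7 (Beth): course_id=3 -> matches Biology
All 7 rows appear; 1 has NULL course.

SQL:
SELECT a.student, b.title AS course
FROM enrollments a
LEFT JOIN courses b ON a.course_id = b.id

Result:
student | course        
--------+---------------
Grace   | Algorithms    
Rosa    | Biology       
Chris   | Linear Algebra
Fiona   | Biology       
Yara    | Algebra       
Dana    | NULL          
Beth    | Biology       


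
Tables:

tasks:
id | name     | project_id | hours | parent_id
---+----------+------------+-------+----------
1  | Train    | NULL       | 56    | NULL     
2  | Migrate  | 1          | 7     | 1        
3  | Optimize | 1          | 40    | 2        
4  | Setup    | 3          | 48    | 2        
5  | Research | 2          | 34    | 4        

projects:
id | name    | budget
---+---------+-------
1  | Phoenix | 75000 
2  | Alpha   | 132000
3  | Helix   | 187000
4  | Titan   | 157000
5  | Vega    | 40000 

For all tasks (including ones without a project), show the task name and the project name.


LEFT JOIN keeps every row from tasks (the left table); where project_id has no match in projects, the project columns become NULL. Walk through each task:
  - task 1 (Train): project_id=NULL, no match -> kept with NULL
  - task 2 (Migrate): project_id=1 -> matches Phoenix
  - task 3 (Optimize): project_id=1 -> matches Phoenix
  - task 4 (Setup): project_id=3 -> matches Helix
  - task 5 (Research): project_id=2 -> matches Alpha
All 5 rows appear; 1 has NULL project.

SQL:
SELECT a.name, b.name AS project
FROM tasks a
LEFT JOIN projects b ON a.project_id = b.id

Result:
name     | project
---------+--------
Train    | NULL   
Migrate  | Phoenix
Optimize | Phoenix
Setup    | Helix  
Research | Alpha  


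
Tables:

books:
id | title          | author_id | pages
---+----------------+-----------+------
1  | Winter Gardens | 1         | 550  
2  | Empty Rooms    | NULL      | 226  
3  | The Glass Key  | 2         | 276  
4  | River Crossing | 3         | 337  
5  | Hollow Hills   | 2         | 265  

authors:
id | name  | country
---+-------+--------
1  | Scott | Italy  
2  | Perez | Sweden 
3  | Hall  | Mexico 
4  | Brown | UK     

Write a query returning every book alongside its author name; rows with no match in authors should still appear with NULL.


LEFT JOIN keeps every row from books (the left table); where author_id has no match in authors, the author columns become NULL. Walk through each book:
  - book 1 (Winter Gardens): author_id=1 -> matches Scott
  - book 2 (Empty Rooms): author_id=NULL, no match -> kept with NULL
  - book 3 (The Glass Key): author_id=2 -> matches Perez
  - book 4 (River Crossing): author_id=3 -> matches Hall
  - book 5 (Hollow Hills): author_id=2 -> matches Perez
All 5 rows appear; 1 has NULL author.

SQL:
SELECT a.title, b.name AS author
FROM books a
LEFT JOIN authors b ON a.author_id = b.id

Result:
title          | author
---------------+-------
Winter Gardens | Scott 
Empty Rooms    | NULL  
The Glass Key  | Perez 
River Crossing | Hall  
Hollow Hills   | Perez 


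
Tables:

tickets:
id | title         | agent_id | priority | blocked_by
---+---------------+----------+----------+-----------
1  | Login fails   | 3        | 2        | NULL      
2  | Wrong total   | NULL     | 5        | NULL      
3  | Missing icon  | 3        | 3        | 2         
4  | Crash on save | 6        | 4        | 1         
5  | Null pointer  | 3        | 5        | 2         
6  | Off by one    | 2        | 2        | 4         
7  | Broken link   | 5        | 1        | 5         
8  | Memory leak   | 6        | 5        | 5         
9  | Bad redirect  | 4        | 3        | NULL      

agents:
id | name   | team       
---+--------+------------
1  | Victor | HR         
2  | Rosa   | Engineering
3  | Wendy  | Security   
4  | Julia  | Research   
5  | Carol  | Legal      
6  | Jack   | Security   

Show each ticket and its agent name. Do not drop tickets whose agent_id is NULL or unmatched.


LEFT JOIN keeps every row from tickets (the left table); where agent_id has no match in agents, the agent columns become NULL. Walk through each ticket:
  - ticket 1 (Login fails): agent_id=3 -> matches Wendy
  - ticket 2 (Wrong total): agent_id=NULL, no match -> kept with NULL
  - ticket 3 (Missing icon): agent_id=3 -> matches Wendy
  - ticket 4 (Crash on save): agent_id=6 -> matches Jack
  - ticket 5 (Null pointer): agent_id=3 -> matches Wendy
  - ticket 6 (Off by one): agent_id=2 -> matches Rosa
  - ticket 7 (Broken link): agent_id=5 -> matches Carol
  - ticket 8 (Memory leak): agent_id=6 -> matches Jack
  - ticket 9 (Bad redirect): agent_id=4 -> matches Julia
All 9 rows appear; 1 has NULL agent.

SQL:
SELECT a.title, b.name AS agent
FROM tickets a
LEFT JOIN agents b ON a.agent_id = b.id

Result:
title         | agent
--------------+------
Login fails   | Wendy
Wrong total   | NULL 
Missing icon  | Wendy
Crash on save | Jack 
Null pointer  | Wendy
Off by one    | Rosa 
Broken link   | Carol
Memory leak   | Jack 
Bad redirect  | Julia


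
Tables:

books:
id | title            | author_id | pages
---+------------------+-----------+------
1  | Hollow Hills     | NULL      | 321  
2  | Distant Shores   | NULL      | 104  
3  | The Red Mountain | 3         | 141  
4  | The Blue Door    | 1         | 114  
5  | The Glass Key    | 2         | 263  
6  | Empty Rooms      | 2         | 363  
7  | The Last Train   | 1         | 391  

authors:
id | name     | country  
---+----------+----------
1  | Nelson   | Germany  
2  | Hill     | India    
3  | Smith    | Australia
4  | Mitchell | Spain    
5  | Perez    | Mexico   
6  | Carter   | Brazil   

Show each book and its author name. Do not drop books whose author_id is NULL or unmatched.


LEFT JOIN keeps every row from books (the left table); where author_id has no match in authors, the author columns become NULL. Walk through each book:
  - book 1 (Hollow Hills): author_id=NULL, no match -> kept with NULL
  - book 2 (Distant Shores): author_id=NULL, no match -> kept with NULL
  - book 3 (The Red Mountain): author_id=3 -> matches Smith
  - book 4 (The Blue Door): author_id=1 -> matches Nelson
  - book 5 (The Glass Key): author_id=2 -> matches Hill
  - book 6 (Empty Rooms): author_id=2 -> matches Hill
  - book 7 (The Last Train): author_id=1 -> matches Nelson
All 7 rows appear; 2 have NULL author.

SQL:
SELECT a.title, b.name AS author
FROM books a
LEFT JOIN authors b ON a.author_id = b.id

Result:
title            | author
-----------------+-------
Hollow Hills     | NULL  
Distant Shores   | NULL  
The Red Mountain | Smith 
The Blue Door    | Nelson
The Glass Key    | Hill  
Empty Rooms      | Hill  
The Last Train   | Nelson


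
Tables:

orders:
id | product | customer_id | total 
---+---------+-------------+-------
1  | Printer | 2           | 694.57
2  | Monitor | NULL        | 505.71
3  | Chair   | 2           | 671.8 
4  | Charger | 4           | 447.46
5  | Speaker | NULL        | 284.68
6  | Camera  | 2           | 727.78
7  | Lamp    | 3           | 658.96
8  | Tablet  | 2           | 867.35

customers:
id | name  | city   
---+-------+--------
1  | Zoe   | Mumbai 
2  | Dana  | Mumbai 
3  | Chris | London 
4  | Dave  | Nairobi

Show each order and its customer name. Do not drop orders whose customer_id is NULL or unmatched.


LEFT JOIN keeps every row from orders (the left table); where customer_id has no match in customers, the customer columns become NULL. Walk through each order:
  - order 1 (Printer): customer_id=2 -> matches Dana
  - order 2 (Monitor): customer_id=NULL, no match -> kept with NULL
  - order 3 (Chair): customer_id=2 -> matches Dana
  - order 4 (Charger): customer_id=4 -> matches Dave
  - order 5 (Speaker): customer_id=NULL, no match -> kept with NULL
  - order 6 (Camera): customer_id=2 -> matches Dana
  - order 7 (Lamp): customer_id=3 -> matches Chris
  - order 8 (Tablet): customer_id=2 -> matches Dana
All 8 rows appear; 2 have NULL customer.

SQL:
SELECT a.product, b.name AS customer
FROM orders a
LEFT JOIN customers b ON a.customer_id = b.id

Result:
product | customer
--------+---------
Printer | Dana    
Monitor | NULL    
Chair   | Dana    
Charger | Dave    
Speaker | NULL    
Camera  | Dana    
Lamp    | Chris   
Tablet  | Dana    


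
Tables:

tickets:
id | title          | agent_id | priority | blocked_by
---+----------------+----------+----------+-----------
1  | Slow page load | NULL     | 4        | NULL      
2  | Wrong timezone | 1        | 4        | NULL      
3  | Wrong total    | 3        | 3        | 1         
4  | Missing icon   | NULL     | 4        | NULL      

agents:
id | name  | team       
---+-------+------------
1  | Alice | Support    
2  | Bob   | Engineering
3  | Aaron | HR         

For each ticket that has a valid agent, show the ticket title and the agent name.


INNER JOIN keeps only tickets rows whose agent_id matches an id in agents. Walk through each ticket:
  - ticket 1 (Slow page load): agent_id=NULL, no match -> dropped
  - ticket 2 (Wrong timezone): agent_id=1 -> matches Alice
  - ticket 3 (Wrong total): agent_id=3 -> matches Aaron
  - ticket 4 (Missing icon): agent_id=NULL, no match -> dropped
So 2 of 4 rows are dropped.

SQL:
SELECT a.title, b.name AS agent
FROM tickets a
INNER JOIN agents b ON a.agent_id = b.id

Result:
title          | agent
---------------+------
Wrong timezone | Alice
Wrong total    | Aaron


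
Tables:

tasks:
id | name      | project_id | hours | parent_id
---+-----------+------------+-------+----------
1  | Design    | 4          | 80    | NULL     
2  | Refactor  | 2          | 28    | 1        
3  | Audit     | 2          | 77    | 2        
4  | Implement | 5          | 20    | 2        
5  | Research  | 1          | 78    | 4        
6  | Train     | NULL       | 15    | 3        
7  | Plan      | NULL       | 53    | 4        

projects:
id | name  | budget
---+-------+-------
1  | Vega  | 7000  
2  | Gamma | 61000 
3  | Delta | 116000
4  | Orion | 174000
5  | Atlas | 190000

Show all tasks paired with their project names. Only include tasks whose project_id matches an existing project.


INNER JOIN keeps only tasks rows whose project_id matches an id in projects. Walk through each task:
  - task 1 (Design): project_id=4 -> matches Orion
  - task 2 (Refactor): project_id=2 -> matches Gamma
  - task 3 (Audit): project_id=2 -> matches Gamma
  - task 4 (Implement): project_id=5 -> matches Atlas
  - task 5 (Research): project_id=1 -> matches Vega
  - task 6 (Train): project_id=NULL, no match -> dropped
  - task 7 (Plan): project_id=NULL, no match -> dropped
So 2 of 7 rows are dropped.

SQL:
SELECT a.name, b.name AS project
FROM tasks a
INNER JOIN projects b ON a.project_id = b.id

Result:
name      | project
----------+--------
Design    | Orion  
Refactor  | Gamma  
Audit     | Gamma  
Implement | Atlas  
Research  | Vega   


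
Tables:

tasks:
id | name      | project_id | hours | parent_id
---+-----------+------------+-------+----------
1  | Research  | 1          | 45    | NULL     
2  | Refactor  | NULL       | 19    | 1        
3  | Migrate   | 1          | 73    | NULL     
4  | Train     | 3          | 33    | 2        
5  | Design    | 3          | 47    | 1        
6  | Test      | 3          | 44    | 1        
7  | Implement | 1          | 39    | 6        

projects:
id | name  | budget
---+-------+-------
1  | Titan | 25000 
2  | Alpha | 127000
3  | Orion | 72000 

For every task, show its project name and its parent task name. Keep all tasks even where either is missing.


Two LEFT JOINs from the same base table tasks: one to projects via project_id, one to tasks itself via parent_id. Both are LEFT so every task is preserved.
Match against projects:
  - task 1 (Research): project_id=1 -> matches Titan
  - task 2 (Refactor): project_id=NULL, no match -> kept with NULL
  - task 3 (Migrate): project_id=1 -> matches Titan
  - task 4 (Train): project_id=3 -> matches Orion
  - task 5 (Design): project_id=3 -> matches Orion
  - task 6 (Test): project_id=3 -> matches Orion
  - task 7 (Implement): project_id=1 -> matches Titan
Match against tasks (self):
  - task 1 (Research): parent_id=NULL -> NULL
  - task 2 (Refactor): parent_id=1 -> Research
  - task 3 (Migrate): parent_id=NULL -> NULL
  - task 4 (Train): parent_id=2 -> Refactor
  - task 5 (Design): parent_id=1 -> Research
  - task 6 (Test): parent_id=1 -> Research
  - task 7 (Implement): parent_id=6 -> Test

SQL:
SELECT a.name, b.name AS project, c.name AS parent
FROM tasks a
LEFT JOIN projects b ON a.project_id = b.id
LEFT JOIN tasks c ON a.parent_id = c.id

Result:
name      | project | parent  
----------+---------+---------
Research  | Titan   | NULL    
Refactor  | NULL    | Research
Migrate   | Titan   | NULL    
Train     | Orion   | Refactor
Design    | Orion   | Research
Test      | Orion   | Research
Implement | Titan   | Test    
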